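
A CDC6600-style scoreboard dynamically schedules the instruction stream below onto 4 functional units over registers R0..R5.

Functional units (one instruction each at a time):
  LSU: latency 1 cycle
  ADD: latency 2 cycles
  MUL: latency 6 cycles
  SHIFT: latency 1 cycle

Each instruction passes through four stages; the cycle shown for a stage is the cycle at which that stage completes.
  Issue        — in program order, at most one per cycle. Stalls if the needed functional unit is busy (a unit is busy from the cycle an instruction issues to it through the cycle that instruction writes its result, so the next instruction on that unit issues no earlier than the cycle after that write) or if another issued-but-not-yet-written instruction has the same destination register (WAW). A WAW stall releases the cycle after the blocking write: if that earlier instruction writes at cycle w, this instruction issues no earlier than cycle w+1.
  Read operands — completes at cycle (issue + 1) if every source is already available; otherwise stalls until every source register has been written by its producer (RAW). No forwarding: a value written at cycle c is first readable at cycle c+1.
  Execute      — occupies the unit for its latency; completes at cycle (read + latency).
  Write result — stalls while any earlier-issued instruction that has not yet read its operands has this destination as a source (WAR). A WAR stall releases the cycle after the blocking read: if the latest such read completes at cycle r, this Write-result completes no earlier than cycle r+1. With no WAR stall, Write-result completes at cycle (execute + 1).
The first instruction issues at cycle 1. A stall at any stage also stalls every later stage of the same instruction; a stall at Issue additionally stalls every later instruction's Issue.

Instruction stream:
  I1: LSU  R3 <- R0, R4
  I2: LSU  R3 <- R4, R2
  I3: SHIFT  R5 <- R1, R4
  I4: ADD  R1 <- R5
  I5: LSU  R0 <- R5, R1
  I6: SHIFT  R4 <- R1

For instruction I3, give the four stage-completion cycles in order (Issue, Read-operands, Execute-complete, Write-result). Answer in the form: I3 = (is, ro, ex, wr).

I3 = (6, 7, 8, 9)

cycle 1: I1 issues→LSU
cycle 2: I1 reads
cycle 3: I1 exec-done
cycle 4: I1 writes R3
cycle 5: I2 issues→LSU
cycle 6: I2 reads · I3 issues→SHIFT
cycle 7: I2 exec-done · I3 reads · I4 issues→ADD
cycle 8: I2 writes R3 · I3 exec-done
cycle 9: I3 writes R5 · I5 issues→LSU
cycle 10: I4 reads · I6 issues→SHIFT
cycle 12: I4 exec-done
cycle 13: I4 writes R1
cycle 14: I5 reads · I6 reads
cycle 15: I5 exec-done · I6 exec-done
cycle 16: I5 writes R0 · I6 writes R4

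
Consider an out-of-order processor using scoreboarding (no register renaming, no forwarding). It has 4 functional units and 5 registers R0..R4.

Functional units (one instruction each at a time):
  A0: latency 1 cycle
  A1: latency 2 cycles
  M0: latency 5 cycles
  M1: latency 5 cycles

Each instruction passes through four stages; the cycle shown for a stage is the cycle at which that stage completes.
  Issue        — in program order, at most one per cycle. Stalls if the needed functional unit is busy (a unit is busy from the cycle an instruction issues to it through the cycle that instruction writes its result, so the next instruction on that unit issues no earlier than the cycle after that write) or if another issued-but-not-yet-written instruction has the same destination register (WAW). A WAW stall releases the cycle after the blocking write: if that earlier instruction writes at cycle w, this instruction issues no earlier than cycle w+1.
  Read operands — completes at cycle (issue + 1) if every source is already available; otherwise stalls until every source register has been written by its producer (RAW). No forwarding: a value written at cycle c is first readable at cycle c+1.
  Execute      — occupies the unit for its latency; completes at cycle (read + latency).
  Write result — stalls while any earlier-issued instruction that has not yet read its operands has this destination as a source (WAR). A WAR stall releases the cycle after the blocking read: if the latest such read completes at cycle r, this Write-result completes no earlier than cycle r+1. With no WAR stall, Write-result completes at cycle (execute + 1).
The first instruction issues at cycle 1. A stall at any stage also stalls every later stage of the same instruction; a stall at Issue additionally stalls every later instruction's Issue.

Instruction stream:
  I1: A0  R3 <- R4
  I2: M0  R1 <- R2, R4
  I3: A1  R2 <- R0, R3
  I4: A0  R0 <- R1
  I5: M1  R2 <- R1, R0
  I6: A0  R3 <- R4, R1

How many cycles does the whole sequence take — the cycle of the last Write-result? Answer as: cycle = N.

cycle = 19

t=1  I1 dispatched to A0
t=2  I1 operands ready; I2 dispatched to M0
t=3  I1 complete; I2 operands ready; I3 dispatched to A1
t=4  R3←I1
t=5  I3 operands ready; I4 dispatched to A0
t=7  I3 complete
t=8  I2 complete; R2←I3
t=9  R1←I2; I5 dispatched to M1
t=10  I4 operands ready
t=11  I4 complete
t=12  R0←I4
t=13  I5 operands ready; I6 dispatched to A0
t=14  I6 operands ready
t=15  I6 complete
t=16  R3←I6
t=18  I5 complete
t=19  R2←I5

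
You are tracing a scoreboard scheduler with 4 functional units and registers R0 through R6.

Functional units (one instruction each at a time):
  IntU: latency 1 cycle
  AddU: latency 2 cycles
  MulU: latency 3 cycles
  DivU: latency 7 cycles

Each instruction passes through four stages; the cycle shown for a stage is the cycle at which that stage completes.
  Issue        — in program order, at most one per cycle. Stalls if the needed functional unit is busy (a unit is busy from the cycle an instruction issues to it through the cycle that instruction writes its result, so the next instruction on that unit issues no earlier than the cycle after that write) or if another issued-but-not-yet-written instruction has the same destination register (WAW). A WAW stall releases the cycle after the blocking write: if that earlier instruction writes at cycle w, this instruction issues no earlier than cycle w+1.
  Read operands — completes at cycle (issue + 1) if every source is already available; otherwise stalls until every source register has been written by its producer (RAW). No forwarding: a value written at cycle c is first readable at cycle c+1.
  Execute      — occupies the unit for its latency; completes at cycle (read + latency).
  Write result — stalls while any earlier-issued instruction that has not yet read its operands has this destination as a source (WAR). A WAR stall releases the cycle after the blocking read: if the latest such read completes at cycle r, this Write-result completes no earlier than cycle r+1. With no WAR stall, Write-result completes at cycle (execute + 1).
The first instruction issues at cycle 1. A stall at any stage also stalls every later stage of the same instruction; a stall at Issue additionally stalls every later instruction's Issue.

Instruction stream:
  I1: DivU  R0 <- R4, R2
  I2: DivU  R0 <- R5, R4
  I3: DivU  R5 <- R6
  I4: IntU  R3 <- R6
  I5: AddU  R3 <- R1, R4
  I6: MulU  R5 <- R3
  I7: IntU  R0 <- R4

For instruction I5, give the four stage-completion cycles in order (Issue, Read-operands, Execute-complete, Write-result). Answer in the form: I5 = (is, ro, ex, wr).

c1: I1→DivU
c2: I1 RO
c9: I1 EX
c10: I1 WR R0
c11: I2→DivU
c12: I2 RO
c19: I2 EX
c20: I2 WR R0
c21: I3→DivU
c22: I3 RO; I4→IntU
c23: I4 RO
c24: I4 EX
c25: I4 WR R3
c26: I5→AddU
c27: I5 RO
c29: I3 EX; I5 EX
c30: I3 WR R5; I5 WR R3
c31: I6→MulU
c32: I6 RO; I7→IntU
c33: I7 RO
c34: I7 EX
c35: I6 EX; I7 WR R0
c36: I6 WR R5

I5 = (26, 27, 29, 30)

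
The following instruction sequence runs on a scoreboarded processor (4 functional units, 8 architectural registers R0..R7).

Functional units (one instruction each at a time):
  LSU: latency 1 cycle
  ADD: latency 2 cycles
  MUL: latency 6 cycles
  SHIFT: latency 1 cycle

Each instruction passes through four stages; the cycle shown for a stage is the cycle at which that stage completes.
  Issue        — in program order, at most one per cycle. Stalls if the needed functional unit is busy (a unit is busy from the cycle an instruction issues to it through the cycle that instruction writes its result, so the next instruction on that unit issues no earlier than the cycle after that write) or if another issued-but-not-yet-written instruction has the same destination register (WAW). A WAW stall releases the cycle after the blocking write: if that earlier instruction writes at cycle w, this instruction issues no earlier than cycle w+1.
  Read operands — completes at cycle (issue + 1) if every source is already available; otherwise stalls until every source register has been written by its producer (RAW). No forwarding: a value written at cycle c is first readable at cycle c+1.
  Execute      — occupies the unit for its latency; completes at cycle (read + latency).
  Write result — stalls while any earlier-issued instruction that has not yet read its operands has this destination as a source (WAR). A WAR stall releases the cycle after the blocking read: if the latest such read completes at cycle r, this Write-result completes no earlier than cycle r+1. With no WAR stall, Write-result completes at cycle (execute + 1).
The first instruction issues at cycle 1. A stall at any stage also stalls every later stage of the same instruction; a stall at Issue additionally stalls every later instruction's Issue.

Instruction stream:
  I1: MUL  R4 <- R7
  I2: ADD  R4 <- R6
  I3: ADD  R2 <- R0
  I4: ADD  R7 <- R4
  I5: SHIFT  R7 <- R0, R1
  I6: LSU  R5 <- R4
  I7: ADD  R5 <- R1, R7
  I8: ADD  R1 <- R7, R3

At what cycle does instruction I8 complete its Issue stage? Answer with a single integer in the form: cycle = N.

cycle = 35

[I1] 1/2/8/9
[I2] 10/11/13/14  (WAW R4: wait I1 write@9)
[I3] 15/16/18/19  (struct: ADD busy until I2 writes@14)
[I4] 20/21/23/24  (struct: ADD busy until I3 writes@19)
[I5] 25/26/27/28  (WAW R7: wait I4 write@24)
[I6] 26/27/28/29
[I7] 30/31/33/34  (WAW R5: wait I6 write@29)
[I8] 35/36/38/39  (struct: ADD busy until I7 writes@34)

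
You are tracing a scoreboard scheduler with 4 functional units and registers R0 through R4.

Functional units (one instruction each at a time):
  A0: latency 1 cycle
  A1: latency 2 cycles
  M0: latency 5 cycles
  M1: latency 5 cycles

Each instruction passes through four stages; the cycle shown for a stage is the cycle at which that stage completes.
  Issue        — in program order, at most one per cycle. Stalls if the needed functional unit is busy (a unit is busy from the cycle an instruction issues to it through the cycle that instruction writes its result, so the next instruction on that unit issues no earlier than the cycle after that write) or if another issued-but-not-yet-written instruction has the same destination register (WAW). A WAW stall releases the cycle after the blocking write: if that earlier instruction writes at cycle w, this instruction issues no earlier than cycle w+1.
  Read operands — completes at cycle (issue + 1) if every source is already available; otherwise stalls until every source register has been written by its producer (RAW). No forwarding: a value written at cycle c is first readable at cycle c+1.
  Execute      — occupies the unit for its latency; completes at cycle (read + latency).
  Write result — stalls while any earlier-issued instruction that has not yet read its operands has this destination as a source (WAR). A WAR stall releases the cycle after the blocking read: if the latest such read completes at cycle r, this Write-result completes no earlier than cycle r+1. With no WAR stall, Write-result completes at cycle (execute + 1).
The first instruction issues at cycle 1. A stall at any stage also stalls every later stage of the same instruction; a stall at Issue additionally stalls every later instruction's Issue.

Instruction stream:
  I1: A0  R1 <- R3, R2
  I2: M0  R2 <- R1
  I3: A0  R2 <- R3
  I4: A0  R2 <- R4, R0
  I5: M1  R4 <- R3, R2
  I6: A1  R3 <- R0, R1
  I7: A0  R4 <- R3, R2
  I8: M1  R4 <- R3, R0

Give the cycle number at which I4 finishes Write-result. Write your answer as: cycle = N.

cycle = 19

[I1] 1/2/3/4
[I2] 2/5/10/11  (RAW R1: wait I1 write@4)
[I3] 12/13/14/15  (WAW R2: wait I2 write@11)
[I4] 16/17/18/19  (struct: A0 busy until I3 writes@15)
[I5] 17/20/25/26  (RAW R2: wait I4 write@19)
[I6] 18/19/21/22
[I7] 27/28/29/30  (WAW R4: wait I5 write@26)
[I8] 31/32/37/38  (WAW R4: wait I7 write@30)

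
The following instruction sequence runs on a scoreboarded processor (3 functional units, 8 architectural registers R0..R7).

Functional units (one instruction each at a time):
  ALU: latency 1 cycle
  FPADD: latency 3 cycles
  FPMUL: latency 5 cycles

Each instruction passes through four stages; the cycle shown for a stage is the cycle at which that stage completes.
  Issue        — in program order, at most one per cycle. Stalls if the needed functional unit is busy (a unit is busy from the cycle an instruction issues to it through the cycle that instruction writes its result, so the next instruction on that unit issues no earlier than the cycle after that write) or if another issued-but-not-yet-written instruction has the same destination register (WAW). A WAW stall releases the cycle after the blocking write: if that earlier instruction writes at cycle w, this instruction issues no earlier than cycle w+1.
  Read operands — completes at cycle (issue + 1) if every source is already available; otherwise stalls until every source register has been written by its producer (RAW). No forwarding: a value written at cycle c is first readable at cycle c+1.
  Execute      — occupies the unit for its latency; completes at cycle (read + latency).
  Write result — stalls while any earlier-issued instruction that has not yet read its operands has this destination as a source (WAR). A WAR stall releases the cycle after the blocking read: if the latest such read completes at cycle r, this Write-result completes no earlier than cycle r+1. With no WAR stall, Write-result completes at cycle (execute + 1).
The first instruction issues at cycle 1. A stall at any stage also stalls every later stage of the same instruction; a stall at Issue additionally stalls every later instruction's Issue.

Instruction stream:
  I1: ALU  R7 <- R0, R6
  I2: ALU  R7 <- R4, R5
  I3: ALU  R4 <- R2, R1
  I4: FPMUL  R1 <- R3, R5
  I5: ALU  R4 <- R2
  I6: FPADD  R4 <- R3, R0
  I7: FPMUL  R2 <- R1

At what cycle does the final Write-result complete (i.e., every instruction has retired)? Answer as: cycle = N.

cycle = 25

c1: issue I1 (ALU)
c2: I1 read-ops
c3: I1 finished on ALU
c4: I1→R7
c5: issue I2 (ALU)
c6: I2 read-ops
c7: I2 finished on ALU
c8: I2→R7
c9: issue I3 (ALU)
c10: I3 read-ops; issue I4 (FPMUL)
c11: I3 finished on ALU; I4 read-ops
c12: I3→R4
c13: issue I5 (ALU)
c14: I5 read-ops
c15: I5 finished on ALU
c16: I4 finished on FPMUL; I5→R4
c17: I4→R1; issue I6 (FPADD)
c18: I6 read-ops; issue I7 (FPMUL)
c19: I7 read-ops
c21: I6 finished on FPADD
c22: I6→R4
c24: I7 finished on FPMUL
c25: I7→R2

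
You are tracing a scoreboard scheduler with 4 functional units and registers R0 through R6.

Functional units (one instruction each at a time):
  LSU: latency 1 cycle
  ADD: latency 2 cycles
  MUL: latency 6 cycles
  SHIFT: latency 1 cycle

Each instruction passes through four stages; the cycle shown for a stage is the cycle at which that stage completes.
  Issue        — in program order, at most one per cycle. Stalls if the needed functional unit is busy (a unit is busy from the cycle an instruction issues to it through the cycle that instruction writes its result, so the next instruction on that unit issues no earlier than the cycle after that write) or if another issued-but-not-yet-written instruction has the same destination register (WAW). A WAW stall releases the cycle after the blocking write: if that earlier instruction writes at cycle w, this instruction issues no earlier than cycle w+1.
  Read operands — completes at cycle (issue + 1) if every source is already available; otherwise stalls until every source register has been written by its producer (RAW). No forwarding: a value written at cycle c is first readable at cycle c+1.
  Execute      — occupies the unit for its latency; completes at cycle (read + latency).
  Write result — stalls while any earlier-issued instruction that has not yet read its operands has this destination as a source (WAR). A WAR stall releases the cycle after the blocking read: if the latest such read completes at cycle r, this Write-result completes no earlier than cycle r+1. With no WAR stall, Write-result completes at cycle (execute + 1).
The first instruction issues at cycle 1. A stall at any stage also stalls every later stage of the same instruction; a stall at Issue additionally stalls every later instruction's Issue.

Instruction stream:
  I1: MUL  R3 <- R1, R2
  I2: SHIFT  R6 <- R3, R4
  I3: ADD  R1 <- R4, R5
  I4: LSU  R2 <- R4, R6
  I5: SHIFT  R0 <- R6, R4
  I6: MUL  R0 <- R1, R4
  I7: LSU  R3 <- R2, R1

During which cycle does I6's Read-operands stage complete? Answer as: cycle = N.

cycle = 18

c1: I1→MUL
c2: I1 RO, I2→SHIFT
c3: I3→ADD
c4: I3 RO, I4→LSU
c6: I3 EX
c7: I3 WR R1
c8: I1 EX
c9: I1 WR R3
c10: I2 RO
c11: I2 EX
c12: I2 WR R6
c13: I4 RO, I5→SHIFT
c14: I4 EX, I5 RO
c15: I4 WR R2, I5 EX
c16: I5 WR R0
c17: I6→MUL
c18: I6 RO, I7→LSU
c19: I7 RO
c20: I7 EX
c21: I7 WR R3
c24: I6 EX
c25: I6 WR R0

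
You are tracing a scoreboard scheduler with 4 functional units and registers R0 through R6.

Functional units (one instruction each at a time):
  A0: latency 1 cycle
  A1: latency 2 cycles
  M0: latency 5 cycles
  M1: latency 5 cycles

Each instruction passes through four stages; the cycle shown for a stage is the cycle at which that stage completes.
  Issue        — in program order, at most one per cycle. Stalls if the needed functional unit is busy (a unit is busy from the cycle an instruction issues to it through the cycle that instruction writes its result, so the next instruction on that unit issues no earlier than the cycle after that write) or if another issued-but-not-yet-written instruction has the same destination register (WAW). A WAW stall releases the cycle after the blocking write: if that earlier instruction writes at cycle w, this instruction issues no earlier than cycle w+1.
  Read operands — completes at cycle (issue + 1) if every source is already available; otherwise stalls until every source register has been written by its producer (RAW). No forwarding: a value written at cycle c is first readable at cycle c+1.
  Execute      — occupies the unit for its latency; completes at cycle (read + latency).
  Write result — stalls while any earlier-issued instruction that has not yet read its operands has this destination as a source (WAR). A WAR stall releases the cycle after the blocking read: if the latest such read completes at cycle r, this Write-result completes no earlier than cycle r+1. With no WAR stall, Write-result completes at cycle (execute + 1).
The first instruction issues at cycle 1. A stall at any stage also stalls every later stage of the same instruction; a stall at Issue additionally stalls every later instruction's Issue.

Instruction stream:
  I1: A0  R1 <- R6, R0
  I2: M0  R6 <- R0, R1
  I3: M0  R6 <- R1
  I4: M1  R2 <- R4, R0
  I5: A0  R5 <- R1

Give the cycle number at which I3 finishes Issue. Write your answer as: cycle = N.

cycle = 12

[I1] 1/2/3/4
[I2] 2/5/10/11  (RAW R1: wait I1 write@4)
[I3] 12/13/18/19  (struct: M0 busy until I2 writes@11)
[I4] 13/14/19/20
[I5] 14/15/16/17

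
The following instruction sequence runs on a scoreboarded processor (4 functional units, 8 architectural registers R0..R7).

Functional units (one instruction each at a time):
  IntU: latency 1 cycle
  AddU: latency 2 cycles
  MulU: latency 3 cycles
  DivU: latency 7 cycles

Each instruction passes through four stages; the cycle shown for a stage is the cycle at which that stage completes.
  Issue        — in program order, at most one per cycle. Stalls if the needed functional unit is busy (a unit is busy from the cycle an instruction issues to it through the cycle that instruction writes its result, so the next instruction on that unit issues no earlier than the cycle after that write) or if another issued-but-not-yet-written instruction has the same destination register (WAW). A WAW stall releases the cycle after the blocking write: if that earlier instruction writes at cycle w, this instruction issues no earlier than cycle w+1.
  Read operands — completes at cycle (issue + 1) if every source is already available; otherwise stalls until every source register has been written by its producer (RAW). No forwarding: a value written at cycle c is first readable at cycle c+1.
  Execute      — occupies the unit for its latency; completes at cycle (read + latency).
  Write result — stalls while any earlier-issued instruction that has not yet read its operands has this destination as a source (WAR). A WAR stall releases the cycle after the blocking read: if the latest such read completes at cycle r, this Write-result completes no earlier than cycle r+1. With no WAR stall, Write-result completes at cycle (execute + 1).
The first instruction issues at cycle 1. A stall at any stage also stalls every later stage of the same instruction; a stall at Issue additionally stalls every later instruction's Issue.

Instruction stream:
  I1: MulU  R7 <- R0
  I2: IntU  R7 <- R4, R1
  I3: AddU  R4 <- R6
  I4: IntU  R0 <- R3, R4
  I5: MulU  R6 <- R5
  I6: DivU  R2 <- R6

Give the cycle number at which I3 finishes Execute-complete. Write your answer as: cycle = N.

[I1] 1/2/5/6
[I2] 7/8/9/10  (WAW R7: wait I1 write@6)
[I3] 8/9/11/12
[I4] 11/13/14/15  (struct: IntU busy until I2 writes@10; RAW R4: wait I3 write@12)
[I5] 12/13/16/17
[I6] 13/18/25/26  (RAW R6: wait I5 write@17)

cycle = 11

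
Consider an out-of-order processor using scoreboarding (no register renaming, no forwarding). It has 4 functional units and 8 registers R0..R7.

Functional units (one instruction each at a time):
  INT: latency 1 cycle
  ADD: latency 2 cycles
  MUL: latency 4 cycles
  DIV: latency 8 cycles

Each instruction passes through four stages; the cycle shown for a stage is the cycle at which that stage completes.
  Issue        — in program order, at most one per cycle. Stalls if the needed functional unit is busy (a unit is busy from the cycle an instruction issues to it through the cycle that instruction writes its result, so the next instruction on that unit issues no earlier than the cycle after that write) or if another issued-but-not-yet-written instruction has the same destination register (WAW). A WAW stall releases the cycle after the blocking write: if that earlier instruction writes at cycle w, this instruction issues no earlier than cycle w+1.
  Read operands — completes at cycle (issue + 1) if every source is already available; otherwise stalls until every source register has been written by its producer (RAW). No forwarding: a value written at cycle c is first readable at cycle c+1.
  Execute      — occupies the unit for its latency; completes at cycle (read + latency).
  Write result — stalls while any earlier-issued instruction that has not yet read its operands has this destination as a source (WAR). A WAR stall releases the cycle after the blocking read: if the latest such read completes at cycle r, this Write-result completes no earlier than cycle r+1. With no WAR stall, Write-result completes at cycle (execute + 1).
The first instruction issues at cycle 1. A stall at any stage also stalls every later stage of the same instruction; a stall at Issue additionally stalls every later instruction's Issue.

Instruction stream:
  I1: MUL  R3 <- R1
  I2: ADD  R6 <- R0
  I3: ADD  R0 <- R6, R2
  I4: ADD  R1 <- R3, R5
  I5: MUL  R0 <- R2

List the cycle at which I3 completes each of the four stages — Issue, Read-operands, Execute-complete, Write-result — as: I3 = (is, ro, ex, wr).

I3 = (7, 8, 10, 11)

cycle 1: I1 dispatched to MUL
cycle 2: I1 operands ready, I2 dispatched to ADD
cycle 3: I2 operands ready
cycle 5: I2 complete
cycle 6: I1 complete, R6←I2
cycle 7: R3←I1, I3 dispatched to ADD
cycle 8: I3 operands ready
cycle 10: I3 complete
cycle 11: R0←I3
cycle 12: I4 dispatched to ADD
cycle 13: I4 operands ready, I5 dispatched to MUL
cycle 14: I5 operands ready
cycle 15: I4 complete
cycle 16: R1←I4
cycle 18: I5 complete
cycle 19: R0←I5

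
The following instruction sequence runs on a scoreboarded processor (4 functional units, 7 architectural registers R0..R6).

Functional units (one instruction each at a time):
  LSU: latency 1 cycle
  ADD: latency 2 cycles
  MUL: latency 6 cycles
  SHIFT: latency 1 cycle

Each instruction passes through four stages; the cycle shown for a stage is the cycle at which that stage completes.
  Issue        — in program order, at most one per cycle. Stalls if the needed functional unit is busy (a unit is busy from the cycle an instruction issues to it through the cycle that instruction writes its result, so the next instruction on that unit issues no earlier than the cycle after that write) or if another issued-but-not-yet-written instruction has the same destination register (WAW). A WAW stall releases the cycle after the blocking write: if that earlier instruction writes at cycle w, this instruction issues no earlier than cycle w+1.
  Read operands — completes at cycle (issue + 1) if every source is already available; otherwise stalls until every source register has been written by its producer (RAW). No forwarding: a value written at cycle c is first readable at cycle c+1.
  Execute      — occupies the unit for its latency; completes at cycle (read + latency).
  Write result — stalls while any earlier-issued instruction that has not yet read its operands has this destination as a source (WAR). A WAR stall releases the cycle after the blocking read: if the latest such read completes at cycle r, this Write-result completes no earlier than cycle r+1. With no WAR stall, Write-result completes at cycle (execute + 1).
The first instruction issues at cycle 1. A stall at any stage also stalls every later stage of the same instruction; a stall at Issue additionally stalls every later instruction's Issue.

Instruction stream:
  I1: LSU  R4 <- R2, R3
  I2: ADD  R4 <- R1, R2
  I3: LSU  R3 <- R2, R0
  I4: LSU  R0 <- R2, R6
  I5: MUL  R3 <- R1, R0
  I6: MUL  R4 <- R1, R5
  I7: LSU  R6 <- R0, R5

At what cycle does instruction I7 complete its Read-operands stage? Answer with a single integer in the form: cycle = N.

cycle = 24

I1  is:1  ro:2  ex:3  wr:4
I2  is:5  ro:6  ex:8  wr:9  — WAW R4: wait I1 write@4
I3  is:6  ro:7  ex:8  wr:9
I4  is:10  ro:11  ex:12  wr:13  — struct: LSU busy until I3 writes@9
I5  is:11  ro:14  ex:20  wr:21  — RAW R0: wait I4 write@13
I6  is:22  ro:23  ex:29  wr:30  — struct: MUL busy until I5 writes@21
I7  is:23  ro:24  ex:25  wr:26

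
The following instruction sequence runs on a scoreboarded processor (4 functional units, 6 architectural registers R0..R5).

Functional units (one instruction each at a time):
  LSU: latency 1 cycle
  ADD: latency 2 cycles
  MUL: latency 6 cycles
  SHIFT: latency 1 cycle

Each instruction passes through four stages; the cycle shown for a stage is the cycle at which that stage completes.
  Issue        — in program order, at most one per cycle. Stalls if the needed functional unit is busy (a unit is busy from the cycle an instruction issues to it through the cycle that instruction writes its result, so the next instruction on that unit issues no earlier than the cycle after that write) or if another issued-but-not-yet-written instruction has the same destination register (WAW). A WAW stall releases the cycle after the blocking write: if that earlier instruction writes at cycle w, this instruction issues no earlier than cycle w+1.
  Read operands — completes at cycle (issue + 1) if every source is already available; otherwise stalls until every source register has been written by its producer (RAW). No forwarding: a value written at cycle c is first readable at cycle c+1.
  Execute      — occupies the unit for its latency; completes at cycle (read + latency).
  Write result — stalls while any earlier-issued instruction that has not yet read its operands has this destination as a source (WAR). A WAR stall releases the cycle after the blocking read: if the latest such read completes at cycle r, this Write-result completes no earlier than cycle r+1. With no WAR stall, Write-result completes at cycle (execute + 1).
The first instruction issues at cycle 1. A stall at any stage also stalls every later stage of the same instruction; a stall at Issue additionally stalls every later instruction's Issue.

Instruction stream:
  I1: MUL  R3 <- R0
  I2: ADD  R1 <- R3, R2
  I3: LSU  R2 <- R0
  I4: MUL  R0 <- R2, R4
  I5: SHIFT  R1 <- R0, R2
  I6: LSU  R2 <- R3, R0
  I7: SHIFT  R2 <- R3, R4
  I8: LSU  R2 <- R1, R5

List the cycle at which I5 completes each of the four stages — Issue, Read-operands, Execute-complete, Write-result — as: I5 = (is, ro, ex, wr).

cycle 1: I1 issues→MUL
cycle 2: I1 reads · I2 issues→ADD
cycle 3: I3 issues→LSU
cycle 4: I3 reads
cycle 5: I3 exec-done
cycle 8: I1 exec-done
cycle 9: I1 writes R3
cycle 10: I2 reads · I4 issues→MUL
cycle 11: I3 writes R2
cycle 12: I2 exec-done · I4 reads
cycle 13: I2 writes R1
cycle 14: I5 issues→SHIFT
cycle 15: I6 issues→LSU
cycle 18: I4 exec-done
cycle 19: I4 writes R0
cycle 20: I5 reads · I6 reads
cycle 21: I5 exec-done · I6 exec-done
cycle 22: I5 writes R1 · I6 writes R2
cycle 23: I7 issues→SHIFT
cycle 24: I7 reads
cycle 25: I7 exec-done
cycle 26: I7 writes R2
cycle 27: I8 issues→LSU
cycle 28: I8 reads
cycle 29: I8 exec-done
cycle 30: I8 writes R2

I5 = (14, 20, 21, 22)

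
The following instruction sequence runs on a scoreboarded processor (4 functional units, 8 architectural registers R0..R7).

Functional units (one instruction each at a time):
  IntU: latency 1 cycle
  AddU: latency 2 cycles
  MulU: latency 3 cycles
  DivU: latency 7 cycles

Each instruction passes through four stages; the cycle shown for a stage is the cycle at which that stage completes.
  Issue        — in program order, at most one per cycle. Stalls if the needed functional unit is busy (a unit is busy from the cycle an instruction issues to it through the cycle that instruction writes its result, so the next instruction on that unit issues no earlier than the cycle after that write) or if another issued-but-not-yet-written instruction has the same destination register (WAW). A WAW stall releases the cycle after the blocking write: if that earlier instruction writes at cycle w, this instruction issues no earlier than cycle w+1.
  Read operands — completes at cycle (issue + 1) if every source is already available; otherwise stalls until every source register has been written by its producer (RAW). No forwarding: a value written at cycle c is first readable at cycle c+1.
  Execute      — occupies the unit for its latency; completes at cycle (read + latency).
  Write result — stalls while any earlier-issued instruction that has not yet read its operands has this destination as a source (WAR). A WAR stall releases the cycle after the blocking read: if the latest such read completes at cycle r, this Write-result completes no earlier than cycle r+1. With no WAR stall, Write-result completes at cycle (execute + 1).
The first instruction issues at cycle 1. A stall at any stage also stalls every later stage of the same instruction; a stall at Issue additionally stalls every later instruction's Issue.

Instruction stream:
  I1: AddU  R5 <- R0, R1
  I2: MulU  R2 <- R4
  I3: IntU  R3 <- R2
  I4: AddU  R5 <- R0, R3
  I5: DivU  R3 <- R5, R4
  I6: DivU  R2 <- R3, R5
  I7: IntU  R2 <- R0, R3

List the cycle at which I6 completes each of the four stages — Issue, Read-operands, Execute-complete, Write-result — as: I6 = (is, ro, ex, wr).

I6 = (24, 25, 32, 33)

I1: IS=1 RO=2 EX=4 WR=5
I2: IS=2 RO=3 EX=6 WR=7
I3: IS=3 RO=8 EX=9 WR=10  [RAW R2: wait I2 write@7]
I4: IS=6 RO=11 EX=13 WR=14  [struct: AddU busy until I1 writes@5; RAW R3: wait I3 write@10]
I5: IS=11 RO=15 EX=22 WR=23  [WAW R3: wait I3 write@10; RAW R5: wait I4 write@14]
I6: IS=24 RO=25 EX=32 WR=33  [struct: DivU busy until I5 writes@23]
I7: IS=34 RO=35 EX=36 WR=37  [WAW R2: wait I6 write@33]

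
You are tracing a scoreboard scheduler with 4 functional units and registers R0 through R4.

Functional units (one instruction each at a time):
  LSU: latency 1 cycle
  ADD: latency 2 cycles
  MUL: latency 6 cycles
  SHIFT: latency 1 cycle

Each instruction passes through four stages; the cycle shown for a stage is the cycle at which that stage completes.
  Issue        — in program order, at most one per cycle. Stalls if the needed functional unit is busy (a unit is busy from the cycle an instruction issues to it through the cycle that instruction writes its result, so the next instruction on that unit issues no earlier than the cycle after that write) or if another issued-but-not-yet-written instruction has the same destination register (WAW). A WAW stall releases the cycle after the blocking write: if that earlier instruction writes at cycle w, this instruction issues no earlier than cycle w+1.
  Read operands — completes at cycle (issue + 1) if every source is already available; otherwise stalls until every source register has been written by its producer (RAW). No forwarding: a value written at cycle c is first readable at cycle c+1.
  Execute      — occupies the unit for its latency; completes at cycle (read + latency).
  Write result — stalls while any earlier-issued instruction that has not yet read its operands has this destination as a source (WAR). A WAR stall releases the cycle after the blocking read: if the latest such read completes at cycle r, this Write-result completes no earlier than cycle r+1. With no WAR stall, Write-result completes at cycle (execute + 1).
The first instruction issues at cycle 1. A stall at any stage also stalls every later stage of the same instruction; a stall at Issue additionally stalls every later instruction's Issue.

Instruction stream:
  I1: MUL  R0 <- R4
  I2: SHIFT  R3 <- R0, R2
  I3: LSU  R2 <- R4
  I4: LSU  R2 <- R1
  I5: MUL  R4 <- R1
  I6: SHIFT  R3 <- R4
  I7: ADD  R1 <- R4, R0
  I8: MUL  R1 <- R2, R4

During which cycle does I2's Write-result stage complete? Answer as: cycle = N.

cycle = 12

  I1 | 1 | 2 | 8 | 9
  I2 | 2 | 10 | 11 | 12   RAW R0: wait I1 write@9
  I3 | 3 | 4 | 5 | 11   WAR R2: wait I2 read@10
  I4 | 12 | 13 | 14 | 15   struct: LSU busy until I3 writes@11
  I5 | 13 | 14 | 20 | 21
  I6 | 14 | 22 | 23 | 24   RAW R4: wait I5 write@21
  I7 | 15 | 22 | 24 | 25   RAW R4: wait I5 write@21
  I8 | 26 | 27 | 33 | 34   WAW R1: wait I7 write@25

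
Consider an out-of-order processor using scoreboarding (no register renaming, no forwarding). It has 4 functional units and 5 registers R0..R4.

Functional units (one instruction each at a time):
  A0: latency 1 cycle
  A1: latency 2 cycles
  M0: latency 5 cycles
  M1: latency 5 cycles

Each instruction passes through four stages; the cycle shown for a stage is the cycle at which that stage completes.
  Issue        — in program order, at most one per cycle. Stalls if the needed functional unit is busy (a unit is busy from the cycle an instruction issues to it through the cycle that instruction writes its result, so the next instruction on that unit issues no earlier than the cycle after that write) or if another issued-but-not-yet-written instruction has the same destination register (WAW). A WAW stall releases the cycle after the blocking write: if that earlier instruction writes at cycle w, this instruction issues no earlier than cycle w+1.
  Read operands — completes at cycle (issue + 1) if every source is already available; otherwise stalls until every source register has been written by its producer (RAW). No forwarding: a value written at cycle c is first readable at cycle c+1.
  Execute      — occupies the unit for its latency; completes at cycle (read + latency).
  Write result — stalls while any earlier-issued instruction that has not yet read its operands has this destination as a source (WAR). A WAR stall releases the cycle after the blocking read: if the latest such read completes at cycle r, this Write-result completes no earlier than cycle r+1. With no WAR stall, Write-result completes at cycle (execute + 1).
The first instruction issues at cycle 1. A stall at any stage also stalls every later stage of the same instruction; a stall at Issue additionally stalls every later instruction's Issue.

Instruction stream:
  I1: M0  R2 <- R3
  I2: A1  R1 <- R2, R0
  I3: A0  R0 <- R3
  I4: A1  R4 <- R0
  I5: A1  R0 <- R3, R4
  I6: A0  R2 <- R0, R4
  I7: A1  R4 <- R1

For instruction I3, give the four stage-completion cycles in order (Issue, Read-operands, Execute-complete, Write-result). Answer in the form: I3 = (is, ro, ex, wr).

cycle 1: I1 issues→M0
cycle 2: I1 reads; I2 issues→A1
cycle 3: I3 issues→A0
cycle 4: I3 reads
cycle 5: I3 exec-done
cycle 7: I1 exec-done
cycle 8: I1 writes R2
cycle 9: I2 reads
cycle 10: I3 writes R0
cycle 11: I2 exec-done
cycle 12: I2 writes R1
cycle 13: I4 issues→A1
cycle 14: I4 reads
cycle 16: I4 exec-done
cycle 17: I4 writes R4
cycle 18: I5 issues→A1
cycle 19: I5 reads; I6 issues→A0
cycle 21: I5 exec-done
cycle 22: I5 writes R0
cycle 23: I6 reads; I7 issues→A1
cycle 24: I6 exec-done; I7 reads
cycle 25: I6 writes R2
cycle 26: I7 exec-done
cycle 27: I7 writes R4

I3 = (3, 4, 5, 10)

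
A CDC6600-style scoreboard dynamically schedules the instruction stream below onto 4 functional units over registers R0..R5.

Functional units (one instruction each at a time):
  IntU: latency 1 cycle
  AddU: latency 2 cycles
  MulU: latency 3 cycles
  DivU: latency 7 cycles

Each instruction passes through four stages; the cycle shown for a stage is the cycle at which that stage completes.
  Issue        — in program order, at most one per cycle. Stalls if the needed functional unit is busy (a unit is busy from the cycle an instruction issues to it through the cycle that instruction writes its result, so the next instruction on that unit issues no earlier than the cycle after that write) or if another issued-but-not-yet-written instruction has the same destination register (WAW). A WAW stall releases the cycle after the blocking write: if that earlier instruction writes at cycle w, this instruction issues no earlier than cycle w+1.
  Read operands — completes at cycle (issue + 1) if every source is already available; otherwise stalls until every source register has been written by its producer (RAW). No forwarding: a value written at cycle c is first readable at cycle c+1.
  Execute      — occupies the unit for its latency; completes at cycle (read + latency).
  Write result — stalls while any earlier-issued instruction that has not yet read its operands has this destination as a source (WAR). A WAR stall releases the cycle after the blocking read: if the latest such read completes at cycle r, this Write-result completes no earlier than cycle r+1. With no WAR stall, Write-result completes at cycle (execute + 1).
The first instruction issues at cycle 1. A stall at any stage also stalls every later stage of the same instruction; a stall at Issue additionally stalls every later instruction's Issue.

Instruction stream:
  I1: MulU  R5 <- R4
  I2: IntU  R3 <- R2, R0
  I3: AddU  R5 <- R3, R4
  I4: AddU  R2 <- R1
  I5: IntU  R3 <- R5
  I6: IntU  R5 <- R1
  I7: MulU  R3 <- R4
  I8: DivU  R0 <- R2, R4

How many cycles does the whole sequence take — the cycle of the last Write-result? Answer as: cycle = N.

cycle = 28

I1 -> (1, 2, 5, 6)
I2 -> (2, 3, 4, 5)
I3 -> (7, 8, 10, 11)  // WAW R5: wait I1 write@6
I4 -> (12, 13, 15, 16)  // struct: AddU busy until I3 writes@11
I5 -> (13, 14, 15, 16)
I6 -> (17, 18, 19, 20)  // struct: IntU busy until I5 writes@16
I7 -> (18, 19, 22, 23)
I8 -> (19, 20, 27, 28)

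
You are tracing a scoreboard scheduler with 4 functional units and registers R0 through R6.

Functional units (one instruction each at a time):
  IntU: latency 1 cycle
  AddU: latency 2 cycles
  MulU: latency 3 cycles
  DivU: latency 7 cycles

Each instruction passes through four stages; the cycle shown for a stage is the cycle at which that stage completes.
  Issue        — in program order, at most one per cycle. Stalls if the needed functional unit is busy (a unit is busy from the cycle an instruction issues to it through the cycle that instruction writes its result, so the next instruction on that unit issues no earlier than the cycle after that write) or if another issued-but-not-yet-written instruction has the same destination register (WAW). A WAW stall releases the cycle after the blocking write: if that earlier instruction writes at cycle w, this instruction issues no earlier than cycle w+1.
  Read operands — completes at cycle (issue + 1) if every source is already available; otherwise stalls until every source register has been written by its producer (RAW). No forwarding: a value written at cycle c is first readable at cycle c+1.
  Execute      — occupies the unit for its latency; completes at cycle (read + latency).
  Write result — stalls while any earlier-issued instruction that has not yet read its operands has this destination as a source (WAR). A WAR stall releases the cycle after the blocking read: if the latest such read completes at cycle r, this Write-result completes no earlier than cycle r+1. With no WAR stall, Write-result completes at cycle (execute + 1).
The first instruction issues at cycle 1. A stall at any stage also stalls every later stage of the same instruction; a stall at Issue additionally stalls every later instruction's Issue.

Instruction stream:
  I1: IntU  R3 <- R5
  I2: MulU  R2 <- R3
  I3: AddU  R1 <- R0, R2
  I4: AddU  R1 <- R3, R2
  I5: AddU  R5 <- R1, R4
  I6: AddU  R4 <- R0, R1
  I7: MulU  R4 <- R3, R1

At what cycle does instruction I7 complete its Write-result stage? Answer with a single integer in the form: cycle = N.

cycle 1: I1 issues→IntU
cycle 2: I1 reads · I2 issues→MulU
cycle 3: I1 exec-done · I3 issues→AddU
cycle 4: I1 writes R3
cycle 5: I2 reads
cycle 8: I2 exec-done
cycle 9: I2 writes R2
cycle 10: I3 reads
cycle 12: I3 exec-done
cycle 13: I3 writes R1
cycle 14: I4 issues→AddU
cycle 15: I4 reads
cycle 17: I4 exec-done
cycle 18: I4 writes R1
cycle 19: I5 issues→AddU
cycle 20: I5 reads
cycle 22: I5 exec-done
cycle 23: I5 writes R5
cycle 24: I6 issues→AddU
cycle 25: I6 reads
cycle 27: I6 exec-done
cycle 28: I6 writes R4
cycle 29: I7 issues→MulU
cycle 30: I7 reads
cycle 33: I7 exec-done
cycle 34: I7 writes R4

cycle = 34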